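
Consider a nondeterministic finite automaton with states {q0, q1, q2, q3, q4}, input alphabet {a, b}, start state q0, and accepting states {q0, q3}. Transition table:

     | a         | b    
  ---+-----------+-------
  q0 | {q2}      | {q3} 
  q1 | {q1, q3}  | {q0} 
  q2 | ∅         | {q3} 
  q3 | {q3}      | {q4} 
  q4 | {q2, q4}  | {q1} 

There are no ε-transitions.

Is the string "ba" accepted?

Start in {q0}.
Read 'b': {q0} → {q3}.
Read 'a': {q3} → {q3}.
The final set {q3} contains the accepting state q3.

Yes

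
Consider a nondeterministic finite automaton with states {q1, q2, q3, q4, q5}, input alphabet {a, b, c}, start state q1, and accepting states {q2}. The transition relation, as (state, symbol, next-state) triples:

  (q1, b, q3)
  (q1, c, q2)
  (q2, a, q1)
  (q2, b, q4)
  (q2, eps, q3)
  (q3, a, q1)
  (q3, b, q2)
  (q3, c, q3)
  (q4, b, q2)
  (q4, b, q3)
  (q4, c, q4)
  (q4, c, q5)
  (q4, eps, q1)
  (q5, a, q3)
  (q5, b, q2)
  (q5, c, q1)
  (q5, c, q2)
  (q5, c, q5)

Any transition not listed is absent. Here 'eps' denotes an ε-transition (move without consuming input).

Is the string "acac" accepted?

Start in {q1}.
Read 'a': q1→∅; now ∅.
The set is empty and remains empty for the remaining 3 symbols.
The final set ∅ contains no accepting state.

No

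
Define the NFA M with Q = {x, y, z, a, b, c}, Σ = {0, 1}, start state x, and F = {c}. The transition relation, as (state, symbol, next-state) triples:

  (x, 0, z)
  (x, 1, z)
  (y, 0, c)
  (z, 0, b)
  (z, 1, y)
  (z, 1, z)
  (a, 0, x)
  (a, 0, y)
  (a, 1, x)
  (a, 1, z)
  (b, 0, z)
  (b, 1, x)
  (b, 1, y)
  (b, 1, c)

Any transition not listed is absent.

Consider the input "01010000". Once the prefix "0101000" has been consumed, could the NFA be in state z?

Start in {x}.
Read '0': x→{z}; now {z}.
Read '1': z→{y, z}; now {y, z}.
Read '0': y→{c}, z→{b}; now {b, c}.
Read '1': b→{x, y, c}, c→∅; now {x, y, c}.
Read '0': x→{z}, y→{c}, c→∅; now {z, c}.
Read '0': z→{b}, c→∅; now {b}.
Read '0': b→{z}; now {z}.
State z is in {z}.

Yes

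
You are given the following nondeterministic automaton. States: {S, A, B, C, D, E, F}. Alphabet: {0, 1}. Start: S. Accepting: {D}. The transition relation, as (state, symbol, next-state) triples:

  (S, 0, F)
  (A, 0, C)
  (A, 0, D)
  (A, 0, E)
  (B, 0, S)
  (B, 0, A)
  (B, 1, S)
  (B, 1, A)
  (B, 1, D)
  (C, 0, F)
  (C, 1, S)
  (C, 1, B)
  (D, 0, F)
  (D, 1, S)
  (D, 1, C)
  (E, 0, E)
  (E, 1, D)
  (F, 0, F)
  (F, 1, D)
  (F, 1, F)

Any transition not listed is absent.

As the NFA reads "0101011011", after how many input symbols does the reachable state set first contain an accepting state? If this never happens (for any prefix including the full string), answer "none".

Start in {S}.
Read '0': {S} → {F}.
Read '1': {F} → {D, F}.
None of the earlier sets intersect F, but {D, F} does.

2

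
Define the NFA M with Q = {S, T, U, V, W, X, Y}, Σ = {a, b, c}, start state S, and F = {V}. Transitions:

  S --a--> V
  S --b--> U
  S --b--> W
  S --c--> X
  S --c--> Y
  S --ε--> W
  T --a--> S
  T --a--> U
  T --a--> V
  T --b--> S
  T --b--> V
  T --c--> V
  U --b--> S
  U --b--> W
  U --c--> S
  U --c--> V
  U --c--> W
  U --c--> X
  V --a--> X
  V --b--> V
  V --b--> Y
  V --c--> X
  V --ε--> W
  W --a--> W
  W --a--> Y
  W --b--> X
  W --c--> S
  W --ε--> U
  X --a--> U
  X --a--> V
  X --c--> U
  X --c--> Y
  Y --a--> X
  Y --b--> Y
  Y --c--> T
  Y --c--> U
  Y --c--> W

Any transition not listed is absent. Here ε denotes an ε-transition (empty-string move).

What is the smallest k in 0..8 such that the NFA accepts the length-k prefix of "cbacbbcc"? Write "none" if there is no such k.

Start: ε-closure({S}) = {S, U, W}.
Read 'c': {S, U, W} → {S, U, V, W, X, Y}.
None of the earlier sets intersect F, but {S, U, V, W, X, Y} does.

1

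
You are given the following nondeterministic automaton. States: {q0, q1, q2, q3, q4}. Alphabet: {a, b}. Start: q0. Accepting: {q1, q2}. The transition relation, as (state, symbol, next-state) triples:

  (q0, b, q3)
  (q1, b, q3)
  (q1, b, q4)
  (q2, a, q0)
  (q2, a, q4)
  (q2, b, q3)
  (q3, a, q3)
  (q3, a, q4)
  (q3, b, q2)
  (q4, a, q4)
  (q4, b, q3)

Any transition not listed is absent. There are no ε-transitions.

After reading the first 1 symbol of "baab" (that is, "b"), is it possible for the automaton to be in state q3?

Yes

Start in {q0}.
Read 'b': {q0} → {q3}.
State q3 is in {q3}.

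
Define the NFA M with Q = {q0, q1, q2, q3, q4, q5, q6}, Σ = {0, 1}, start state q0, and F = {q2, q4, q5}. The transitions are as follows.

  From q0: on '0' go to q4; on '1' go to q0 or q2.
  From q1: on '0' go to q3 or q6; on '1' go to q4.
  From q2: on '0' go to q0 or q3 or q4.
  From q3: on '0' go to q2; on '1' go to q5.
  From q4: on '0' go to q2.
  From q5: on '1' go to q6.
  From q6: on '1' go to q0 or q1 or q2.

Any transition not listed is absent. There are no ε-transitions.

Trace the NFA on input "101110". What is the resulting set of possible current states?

Start in {q0}.
Read '1': {q0} → {q0, q2}.
Read '0': {q0, q2} → {q0, q3, q4}.
Read '1': {q0, q3, q4} → {q0, q2, q5}.
Read '1': {q0, q2, q5} → {q0, q2, q6}.
Read '1': {q0, q2, q6} → {q0, q1, q2}.
Read '0': {q0, q1, q2} → {q0, q3, q4, q6}.

{q0, q3, q4, q6}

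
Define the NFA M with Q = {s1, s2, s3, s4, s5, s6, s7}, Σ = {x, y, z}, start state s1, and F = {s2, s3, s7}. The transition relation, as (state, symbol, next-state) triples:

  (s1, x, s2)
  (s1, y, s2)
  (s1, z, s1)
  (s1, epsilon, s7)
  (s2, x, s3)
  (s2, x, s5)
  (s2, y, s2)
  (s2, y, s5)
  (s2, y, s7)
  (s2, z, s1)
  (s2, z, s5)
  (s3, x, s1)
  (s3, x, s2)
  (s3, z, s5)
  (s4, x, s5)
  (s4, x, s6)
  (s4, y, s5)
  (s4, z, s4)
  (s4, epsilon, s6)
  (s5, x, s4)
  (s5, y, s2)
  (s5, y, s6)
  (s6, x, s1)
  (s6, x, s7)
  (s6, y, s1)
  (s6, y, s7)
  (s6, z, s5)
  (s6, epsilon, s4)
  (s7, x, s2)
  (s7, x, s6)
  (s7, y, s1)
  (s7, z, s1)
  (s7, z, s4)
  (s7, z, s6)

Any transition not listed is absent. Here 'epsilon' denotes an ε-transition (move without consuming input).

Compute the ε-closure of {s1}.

{s1, s7}

Begin with {s1}.
ε-move s1 → s7; add s7.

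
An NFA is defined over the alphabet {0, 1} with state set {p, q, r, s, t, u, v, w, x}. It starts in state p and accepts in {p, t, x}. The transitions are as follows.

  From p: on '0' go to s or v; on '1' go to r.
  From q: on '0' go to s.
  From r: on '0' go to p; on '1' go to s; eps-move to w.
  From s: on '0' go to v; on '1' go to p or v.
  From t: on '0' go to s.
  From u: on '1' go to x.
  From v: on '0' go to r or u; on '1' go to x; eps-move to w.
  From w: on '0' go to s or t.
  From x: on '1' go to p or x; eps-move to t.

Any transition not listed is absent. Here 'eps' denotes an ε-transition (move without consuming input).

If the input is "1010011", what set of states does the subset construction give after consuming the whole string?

{p, r, s, t, v, w, x}

Start in {p}.
Read '1': p→{r}; union {r}; ε-closure = {r, w}.
Read '0': r→{p}, w→{s, t}; now {p, s, t}.
Read '1': p→{r}, s→{p, v}, t→∅; union {p, r, v}; ε-closure = {p, r, v, w}.
Read '0': p→{s, v}, r→{p}, v→{r, u}, w→{s, t}; union {p, r, s, t, u, v}; ε-closure = {p, r, s, t, u, v, w}.
Read '0': p→{s, v}, r→{p}, s→{v}, t→{s}, u→∅, v→{r, u}, w→{s, t}; union {p, r, s, t, u, v}; ε-closure = {p, r, s, t, u, v, w}.
Read '1': p→{r}, r→{s}, s→{p, v}, t→∅, u→{x}, v→{x}, w→∅; union {p, r, s, v, x}; ε-closure = {p, r, s, t, v, w, x}.
Read '1': p→{r}, r→{s}, s→{p, v}, t→∅, v→{x}, w→∅, x→{p, x}; union {p, r, s, v, x}; ε-closure = {p, r, s, t, v, w, x}.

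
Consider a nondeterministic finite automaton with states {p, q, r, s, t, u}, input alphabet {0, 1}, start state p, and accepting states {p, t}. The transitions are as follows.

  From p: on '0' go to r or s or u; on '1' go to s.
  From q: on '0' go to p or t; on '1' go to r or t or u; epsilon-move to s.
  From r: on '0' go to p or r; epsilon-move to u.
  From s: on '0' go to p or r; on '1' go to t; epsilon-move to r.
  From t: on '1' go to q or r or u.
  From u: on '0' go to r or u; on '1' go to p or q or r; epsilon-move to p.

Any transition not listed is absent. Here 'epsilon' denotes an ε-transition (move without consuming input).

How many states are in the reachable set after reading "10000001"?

6

Start in {p}.
Read '1': {p} → {p, r, s, u}.
Read '0': {p, r, s, u} → {p, r, s, u}.
Read '0': {p, r, s, u} → {p, r, s, u}.
Read '0': {p, r, s, u} → {p, r, s, u}.
Read '0': {p, r, s, u} → {p, r, s, u}.
Read '0': {p, r, s, u} → {p, r, s, u}.
Read '0': {p, r, s, u} → {p, r, s, u}.
Read '1': {p, r, s, u} → {p, q, r, s, t, u}.
That set has 6 states.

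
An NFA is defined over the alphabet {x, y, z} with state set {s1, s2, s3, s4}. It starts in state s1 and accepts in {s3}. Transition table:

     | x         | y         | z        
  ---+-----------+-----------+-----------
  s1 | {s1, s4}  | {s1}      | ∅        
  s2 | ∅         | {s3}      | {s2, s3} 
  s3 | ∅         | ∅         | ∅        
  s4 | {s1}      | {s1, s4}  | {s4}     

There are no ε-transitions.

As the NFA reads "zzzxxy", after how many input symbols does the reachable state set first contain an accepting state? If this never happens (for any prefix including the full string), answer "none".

Start in {s1}.
Read 'z': {s1} → ∅.
The set is empty and remains empty for the remaining 5 symbols.
No reachable set along the way intersects F.

none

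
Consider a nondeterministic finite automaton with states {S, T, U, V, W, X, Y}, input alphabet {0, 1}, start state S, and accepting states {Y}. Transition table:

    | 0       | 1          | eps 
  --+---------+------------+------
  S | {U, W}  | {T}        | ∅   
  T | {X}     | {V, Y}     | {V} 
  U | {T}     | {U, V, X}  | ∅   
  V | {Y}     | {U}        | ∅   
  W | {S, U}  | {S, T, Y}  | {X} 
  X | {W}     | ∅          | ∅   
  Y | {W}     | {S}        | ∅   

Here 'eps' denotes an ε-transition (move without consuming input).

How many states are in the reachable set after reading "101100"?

2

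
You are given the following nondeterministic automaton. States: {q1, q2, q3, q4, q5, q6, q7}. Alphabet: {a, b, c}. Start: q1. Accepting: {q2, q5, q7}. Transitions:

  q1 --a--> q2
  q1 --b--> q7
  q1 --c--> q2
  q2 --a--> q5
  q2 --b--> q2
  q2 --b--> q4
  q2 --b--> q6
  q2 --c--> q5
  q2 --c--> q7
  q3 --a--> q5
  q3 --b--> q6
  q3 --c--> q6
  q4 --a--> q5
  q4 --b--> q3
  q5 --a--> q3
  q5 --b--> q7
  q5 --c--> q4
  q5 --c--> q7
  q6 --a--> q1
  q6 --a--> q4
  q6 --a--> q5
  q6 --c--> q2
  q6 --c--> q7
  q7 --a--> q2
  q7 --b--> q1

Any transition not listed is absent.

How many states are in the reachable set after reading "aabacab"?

Start in {q1}.
Read 'a': q1→{q2}; now {q2}.
Read 'a': q2→{q5}; now {q5}.
Read 'b': q5→{q7}; now {q7}.
Read 'a': q7→{q2}; now {q2}.
Read 'c': q2→{q5, q7}; now {q5, q7}.
Read 'a': q5→{q3}, q7→{q2}; now {q2, q3}.
Read 'b': q2→{q2, q4, q6}, q3→{q6}; now {q2, q4, q6}.
That set has 3 states.

3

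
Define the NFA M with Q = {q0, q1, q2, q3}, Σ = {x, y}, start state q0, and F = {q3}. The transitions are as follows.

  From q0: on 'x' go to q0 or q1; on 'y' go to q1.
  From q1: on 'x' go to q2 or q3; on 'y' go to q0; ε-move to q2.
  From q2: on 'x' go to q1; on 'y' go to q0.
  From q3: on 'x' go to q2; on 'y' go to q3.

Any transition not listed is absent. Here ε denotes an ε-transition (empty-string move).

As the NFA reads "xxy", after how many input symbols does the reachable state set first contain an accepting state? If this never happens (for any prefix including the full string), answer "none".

Start in {q0}.
Read 'x': q0→{q0, q1}; union {q0, q1}; ε-closure = {q0, q1, q2}.
Read 'x': q0→{q0, q1}, q1→{q2, q3}, q2→{q1}; now {q0, q1, q2, q3}.
None of the earlier sets intersect F, but {q0, q1, q2, q3} does.

2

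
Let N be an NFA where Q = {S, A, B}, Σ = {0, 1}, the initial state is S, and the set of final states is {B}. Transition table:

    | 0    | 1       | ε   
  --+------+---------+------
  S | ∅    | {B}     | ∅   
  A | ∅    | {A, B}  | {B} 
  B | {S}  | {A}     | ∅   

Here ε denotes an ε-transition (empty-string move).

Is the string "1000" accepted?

Start in {S}.
Read '1': {S} → {B}.
Read '0': {B} → {S}.
Read '0': {S} → ∅.
The set is empty and remains empty for the remaining 1 symbol.
The final set ∅ contains no accepting state.

No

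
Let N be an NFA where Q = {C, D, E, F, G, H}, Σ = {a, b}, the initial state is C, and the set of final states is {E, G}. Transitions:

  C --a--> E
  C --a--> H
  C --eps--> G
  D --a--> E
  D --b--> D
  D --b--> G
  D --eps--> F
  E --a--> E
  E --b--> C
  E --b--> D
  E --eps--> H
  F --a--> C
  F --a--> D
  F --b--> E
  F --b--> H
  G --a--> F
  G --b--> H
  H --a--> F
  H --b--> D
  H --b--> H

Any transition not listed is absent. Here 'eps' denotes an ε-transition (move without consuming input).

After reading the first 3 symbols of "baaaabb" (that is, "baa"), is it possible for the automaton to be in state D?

Start: ε-closure({C}) = {C, G}.
Read 'b': C→∅, G→{H}; now {H}.
Read 'a': H→{F}; now {F}.
Read 'a': F→{C, D}; union {C, D}; ε-closure = {C, D, F, G}.
State D is in {C, D, F, G}.

Yes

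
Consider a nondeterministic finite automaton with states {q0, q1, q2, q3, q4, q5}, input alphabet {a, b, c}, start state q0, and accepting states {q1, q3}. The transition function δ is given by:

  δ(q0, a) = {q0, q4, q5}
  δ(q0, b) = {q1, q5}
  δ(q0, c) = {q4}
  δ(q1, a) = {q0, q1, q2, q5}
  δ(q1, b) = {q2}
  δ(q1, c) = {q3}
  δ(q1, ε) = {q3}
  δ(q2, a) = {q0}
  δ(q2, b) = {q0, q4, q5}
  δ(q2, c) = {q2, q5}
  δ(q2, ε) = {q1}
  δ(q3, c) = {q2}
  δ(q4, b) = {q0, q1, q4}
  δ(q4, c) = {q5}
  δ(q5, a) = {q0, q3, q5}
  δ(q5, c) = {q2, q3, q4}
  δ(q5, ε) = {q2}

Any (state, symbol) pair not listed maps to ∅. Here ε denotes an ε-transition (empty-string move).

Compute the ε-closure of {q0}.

Begin with {q0}.
No ε-moves leave this set, so the closure equals the set itself.

{q0}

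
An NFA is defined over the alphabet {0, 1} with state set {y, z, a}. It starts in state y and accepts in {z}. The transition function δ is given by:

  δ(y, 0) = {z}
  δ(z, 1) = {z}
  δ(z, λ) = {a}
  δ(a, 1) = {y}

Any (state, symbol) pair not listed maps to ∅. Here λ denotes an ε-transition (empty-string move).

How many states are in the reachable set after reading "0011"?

Start in {y}.
Read '0': {y} → {z, a}.
Read '0': {z, a} → ∅.
The set is empty and remains empty for the remaining 2 symbols.
That set has 0 states.

0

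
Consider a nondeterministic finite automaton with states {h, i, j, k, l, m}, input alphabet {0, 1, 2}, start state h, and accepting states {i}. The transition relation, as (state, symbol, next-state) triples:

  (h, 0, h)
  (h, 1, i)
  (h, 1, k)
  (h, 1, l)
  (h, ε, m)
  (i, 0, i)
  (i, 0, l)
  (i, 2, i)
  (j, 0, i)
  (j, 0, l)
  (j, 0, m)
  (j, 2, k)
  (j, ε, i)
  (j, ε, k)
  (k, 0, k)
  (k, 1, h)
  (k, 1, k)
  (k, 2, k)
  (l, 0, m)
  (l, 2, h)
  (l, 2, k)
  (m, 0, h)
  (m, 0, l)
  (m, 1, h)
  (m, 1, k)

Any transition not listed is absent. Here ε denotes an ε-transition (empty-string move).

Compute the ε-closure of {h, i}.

{h, i, m}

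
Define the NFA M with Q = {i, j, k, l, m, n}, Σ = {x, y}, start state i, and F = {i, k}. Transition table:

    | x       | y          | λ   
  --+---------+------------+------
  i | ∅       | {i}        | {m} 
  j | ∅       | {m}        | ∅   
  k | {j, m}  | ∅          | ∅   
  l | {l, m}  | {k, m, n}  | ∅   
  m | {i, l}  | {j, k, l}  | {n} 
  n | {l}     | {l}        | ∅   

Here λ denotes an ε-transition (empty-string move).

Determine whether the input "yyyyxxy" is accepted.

Start: ε-closure({i}) = {i, m, n}.
Read 'y': i→{i}, m→{j, k, l}, n→{l}; union {i, j, k, l}; ε-closure = {i, j, k, l, m, n}.
Read 'y': i→{i}, j→{m}, k→∅, l→{k, m, n}, m→{j, k, l}, n→{l}; now {i, j, k, l, m, n}.
Read 'y': i→{i}, j→{m}, k→∅, l→{k, m, n}, m→{j, k, l}, n→{l}; now {i, j, k, l, m, n}.
Read 'y': i→{i}, j→{m}, k→∅, l→{k, m, n}, m→{j, k, l}, n→{l}; now {i, j, k, l, m, n}.
Read 'x': i→∅, j→∅, k→{j, m}, l→{l, m}, m→{i, l}, n→{l}; union {i, j, l, m}; ε-closure = {i, j, l, m, n}.
Read 'x': i→∅, j→∅, l→{l, m}, m→{i, l}, n→{l}; union {i, l, m}; ε-closure = {i, l, m, n}.
Read 'y': i→{i}, l→{k, m, n}, m→{j, k, l}, n→{l}; now {i, j, k, l, m, n}.
The final set {i, j, k, l, m, n} contains the accepting states i, k.

Yes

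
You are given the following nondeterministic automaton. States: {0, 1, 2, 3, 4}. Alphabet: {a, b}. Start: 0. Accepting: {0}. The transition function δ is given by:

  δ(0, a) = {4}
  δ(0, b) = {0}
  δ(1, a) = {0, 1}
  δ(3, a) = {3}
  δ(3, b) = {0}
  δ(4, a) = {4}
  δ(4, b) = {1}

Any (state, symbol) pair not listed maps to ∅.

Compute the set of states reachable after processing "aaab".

{1}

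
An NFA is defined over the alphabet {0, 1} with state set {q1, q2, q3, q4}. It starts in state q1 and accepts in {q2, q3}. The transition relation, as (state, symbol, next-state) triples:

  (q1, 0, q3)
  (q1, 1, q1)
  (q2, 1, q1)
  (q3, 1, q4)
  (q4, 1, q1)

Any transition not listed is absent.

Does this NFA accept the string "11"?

Start in {q1}.
Read '1': {q1} → {q1}.
Read '1': {q1} → {q1}.
The final set {q1} contains no accepting state.

No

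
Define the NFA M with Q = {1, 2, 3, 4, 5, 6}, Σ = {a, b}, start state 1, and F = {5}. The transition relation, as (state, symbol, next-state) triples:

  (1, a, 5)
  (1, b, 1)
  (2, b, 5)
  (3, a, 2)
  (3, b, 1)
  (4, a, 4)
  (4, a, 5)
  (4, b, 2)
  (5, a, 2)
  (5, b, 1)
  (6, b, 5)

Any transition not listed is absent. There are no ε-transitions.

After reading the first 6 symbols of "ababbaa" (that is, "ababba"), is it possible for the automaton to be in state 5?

Start in {1}.
Read 'a': {1} → {5}.
Read 'b': {5} → {1}.
Read 'a': {1} → {5}.
Read 'b': {5} → {1}.
Read 'b': {1} → {1}.
Read 'a': {1} → {5}.
State 5 is in {5}.

Yes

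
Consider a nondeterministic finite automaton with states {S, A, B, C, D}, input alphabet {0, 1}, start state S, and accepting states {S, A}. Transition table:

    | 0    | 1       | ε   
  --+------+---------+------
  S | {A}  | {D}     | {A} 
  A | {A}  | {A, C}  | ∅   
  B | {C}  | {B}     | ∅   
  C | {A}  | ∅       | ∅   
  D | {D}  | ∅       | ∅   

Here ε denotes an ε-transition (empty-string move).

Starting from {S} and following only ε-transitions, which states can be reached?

Begin with {S}.
ε-move S → A; add A.

{S, A}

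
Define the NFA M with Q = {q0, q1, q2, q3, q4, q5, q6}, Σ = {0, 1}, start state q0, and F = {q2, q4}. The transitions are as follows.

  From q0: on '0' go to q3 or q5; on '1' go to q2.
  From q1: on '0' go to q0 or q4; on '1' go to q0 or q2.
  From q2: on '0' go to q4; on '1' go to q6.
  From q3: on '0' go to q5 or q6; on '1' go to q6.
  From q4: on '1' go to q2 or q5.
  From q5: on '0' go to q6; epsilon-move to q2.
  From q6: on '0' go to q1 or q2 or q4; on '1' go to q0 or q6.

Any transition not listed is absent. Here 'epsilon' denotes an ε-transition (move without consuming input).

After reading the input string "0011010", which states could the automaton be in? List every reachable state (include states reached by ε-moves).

{q1, q2, q3, q4, q5, q6}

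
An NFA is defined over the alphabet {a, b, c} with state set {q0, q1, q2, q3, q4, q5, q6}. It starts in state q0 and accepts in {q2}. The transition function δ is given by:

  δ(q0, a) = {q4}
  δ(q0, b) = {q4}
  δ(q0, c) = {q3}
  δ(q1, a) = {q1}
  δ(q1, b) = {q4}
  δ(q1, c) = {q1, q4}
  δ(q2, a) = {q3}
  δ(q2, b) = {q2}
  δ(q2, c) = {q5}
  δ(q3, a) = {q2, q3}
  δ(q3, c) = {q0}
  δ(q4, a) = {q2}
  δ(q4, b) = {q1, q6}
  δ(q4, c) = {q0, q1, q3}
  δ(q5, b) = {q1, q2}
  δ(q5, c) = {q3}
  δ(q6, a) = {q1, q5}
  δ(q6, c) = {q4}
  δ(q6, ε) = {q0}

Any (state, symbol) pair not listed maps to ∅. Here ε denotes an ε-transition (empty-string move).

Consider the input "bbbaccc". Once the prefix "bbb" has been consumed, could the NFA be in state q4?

Start in {q0}.
Read 'b': {q0} → {q4}.
Read 'b': {q4} → {q0, q1, q6}.
Read 'b': {q0, q1, q6} → {q4}.
State q4 is in {q4}.

Yes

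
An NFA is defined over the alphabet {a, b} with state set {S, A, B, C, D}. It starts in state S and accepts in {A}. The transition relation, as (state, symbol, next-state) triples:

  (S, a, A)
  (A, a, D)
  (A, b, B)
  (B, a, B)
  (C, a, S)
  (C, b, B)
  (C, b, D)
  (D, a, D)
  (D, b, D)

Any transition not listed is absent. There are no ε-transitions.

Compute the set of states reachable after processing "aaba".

{D}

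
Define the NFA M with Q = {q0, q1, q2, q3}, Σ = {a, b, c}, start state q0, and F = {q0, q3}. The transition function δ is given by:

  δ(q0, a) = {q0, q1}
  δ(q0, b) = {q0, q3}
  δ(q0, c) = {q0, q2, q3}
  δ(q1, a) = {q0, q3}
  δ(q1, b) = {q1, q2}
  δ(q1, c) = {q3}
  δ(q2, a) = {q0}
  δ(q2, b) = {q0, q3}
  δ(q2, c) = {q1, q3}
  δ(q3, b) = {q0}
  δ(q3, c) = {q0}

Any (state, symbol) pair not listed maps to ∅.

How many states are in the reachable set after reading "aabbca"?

3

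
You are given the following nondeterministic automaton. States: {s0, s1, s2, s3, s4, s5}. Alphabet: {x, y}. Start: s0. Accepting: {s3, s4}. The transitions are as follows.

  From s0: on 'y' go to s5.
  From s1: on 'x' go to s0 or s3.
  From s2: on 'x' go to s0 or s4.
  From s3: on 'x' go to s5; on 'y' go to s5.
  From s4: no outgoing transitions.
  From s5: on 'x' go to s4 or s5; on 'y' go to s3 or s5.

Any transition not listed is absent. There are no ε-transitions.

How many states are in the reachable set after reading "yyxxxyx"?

2

Start in {s0}.
Read 'y': s0→{s5}; now {s5}.
Read 'y': s5→{s3, s5}; now {s3, s5}.
Read 'x': s3→{s5}, s5→{s4, s5}; now {s4, s5}.
Read 'x': s4→∅, s5→{s4, s5}; now {s4, s5}.
Read 'x': s4→∅, s5→{s4, s5}; now {s4, s5}.
Read 'y': s4→∅, s5→{s3, s5}; now {s3, s5}.
Read 'x': s3→{s5}, s5→{s4, s5}; now {s4, s5}.
That set has 2 states.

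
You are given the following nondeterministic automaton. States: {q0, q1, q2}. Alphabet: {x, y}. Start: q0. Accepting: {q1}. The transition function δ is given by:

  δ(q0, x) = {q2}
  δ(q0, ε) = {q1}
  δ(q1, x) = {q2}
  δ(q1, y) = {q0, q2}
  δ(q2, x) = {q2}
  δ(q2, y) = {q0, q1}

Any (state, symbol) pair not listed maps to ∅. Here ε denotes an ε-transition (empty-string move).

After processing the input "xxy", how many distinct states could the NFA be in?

2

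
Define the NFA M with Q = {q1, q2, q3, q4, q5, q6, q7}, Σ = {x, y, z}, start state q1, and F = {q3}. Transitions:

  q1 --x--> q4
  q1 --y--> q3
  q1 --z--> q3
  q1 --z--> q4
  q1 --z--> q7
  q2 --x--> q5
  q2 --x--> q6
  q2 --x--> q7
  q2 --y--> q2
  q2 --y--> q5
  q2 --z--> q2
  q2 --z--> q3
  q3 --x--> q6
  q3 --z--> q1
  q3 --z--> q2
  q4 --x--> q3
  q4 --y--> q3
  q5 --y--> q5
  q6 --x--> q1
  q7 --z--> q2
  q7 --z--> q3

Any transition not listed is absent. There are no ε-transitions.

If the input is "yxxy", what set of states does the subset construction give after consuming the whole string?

{q3}

Start in {q1}.
Read 'y': q1→{q3}; now {q3}.
Read 'x': q3→{q6}; now {q6}.
Read 'x': q6→{q1}; now {q1}.
Read 'y': q1→{q3}; now {q3}.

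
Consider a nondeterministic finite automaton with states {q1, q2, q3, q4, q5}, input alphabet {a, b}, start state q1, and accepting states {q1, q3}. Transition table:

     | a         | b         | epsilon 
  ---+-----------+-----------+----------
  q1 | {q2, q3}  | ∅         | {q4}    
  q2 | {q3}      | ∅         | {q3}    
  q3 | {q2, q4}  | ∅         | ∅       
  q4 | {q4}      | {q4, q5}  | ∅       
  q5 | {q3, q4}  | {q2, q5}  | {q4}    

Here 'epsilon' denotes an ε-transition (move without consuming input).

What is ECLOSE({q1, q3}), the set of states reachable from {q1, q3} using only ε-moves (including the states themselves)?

{q1, q3, q4}

Begin with {q1, q3}.
ε-move q1 → q4; add q4.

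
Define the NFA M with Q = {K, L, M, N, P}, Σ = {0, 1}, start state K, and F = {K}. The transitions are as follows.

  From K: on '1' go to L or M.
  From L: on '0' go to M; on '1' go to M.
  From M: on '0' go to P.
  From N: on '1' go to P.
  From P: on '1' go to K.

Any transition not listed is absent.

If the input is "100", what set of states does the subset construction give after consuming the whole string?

Start in {K}.
Read '1': K→{L, M}; now {L, M}.
Read '0': L→{M}, M→{P}; now {M, P}.
Read '0': M→{P}, P→∅; now {P}.

{P}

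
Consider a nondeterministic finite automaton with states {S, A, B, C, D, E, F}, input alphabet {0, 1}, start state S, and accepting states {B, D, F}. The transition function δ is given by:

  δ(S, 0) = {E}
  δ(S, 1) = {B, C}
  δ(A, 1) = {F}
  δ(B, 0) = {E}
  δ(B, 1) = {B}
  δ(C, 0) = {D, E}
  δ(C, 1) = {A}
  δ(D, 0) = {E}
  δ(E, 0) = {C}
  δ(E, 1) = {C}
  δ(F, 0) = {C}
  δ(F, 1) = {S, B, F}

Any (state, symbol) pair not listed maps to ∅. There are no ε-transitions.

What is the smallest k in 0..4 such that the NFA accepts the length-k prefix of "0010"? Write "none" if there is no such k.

none

Start in {S}.
Read '0': S→{E}; now {E}.
Read '0': E→{C}; now {C}.
Read '1': C→{A}; now {A}.
Read '0': A→∅; now ∅.
No reachable set along the way intersects F.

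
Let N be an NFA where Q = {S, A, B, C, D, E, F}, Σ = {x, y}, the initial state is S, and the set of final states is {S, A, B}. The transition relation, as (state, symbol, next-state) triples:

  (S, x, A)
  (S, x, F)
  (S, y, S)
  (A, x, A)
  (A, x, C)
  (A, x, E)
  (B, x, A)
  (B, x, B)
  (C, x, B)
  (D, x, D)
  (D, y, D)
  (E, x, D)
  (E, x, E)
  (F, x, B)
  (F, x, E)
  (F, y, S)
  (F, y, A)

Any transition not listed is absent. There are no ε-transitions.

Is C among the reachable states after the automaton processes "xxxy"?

No

Start in {S}.
Read 'x': {S} → {A, F}.
Read 'x': {A, F} → {A, B, C, E}.
Read 'x': {A, B, C, E} → {A, B, C, D, E}.
Read 'y': {A, B, C, D, E} → {D}.
State C is not in {D}.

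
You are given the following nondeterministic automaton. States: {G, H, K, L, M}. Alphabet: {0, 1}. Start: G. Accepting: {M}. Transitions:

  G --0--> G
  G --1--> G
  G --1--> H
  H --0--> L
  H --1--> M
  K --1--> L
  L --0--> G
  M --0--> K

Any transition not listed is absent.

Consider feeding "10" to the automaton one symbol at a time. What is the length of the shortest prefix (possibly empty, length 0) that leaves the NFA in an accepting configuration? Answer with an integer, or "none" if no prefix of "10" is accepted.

none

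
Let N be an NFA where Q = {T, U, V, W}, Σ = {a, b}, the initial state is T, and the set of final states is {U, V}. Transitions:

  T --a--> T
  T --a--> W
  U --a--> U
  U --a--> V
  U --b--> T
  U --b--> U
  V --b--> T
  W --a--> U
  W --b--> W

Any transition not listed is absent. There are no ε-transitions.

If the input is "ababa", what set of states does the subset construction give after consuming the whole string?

{T, U, V, W}

Start in {T}.
Read 'a': T→{T, W}; now {T, W}.
Read 'b': T→∅, W→{W}; now {W}.
Read 'a': W→{U}; now {U}.
Read 'b': U→{T, U}; now {T, U}.
Read 'a': T→{T, W}, U→{U, V}; now {T, U, V, W}.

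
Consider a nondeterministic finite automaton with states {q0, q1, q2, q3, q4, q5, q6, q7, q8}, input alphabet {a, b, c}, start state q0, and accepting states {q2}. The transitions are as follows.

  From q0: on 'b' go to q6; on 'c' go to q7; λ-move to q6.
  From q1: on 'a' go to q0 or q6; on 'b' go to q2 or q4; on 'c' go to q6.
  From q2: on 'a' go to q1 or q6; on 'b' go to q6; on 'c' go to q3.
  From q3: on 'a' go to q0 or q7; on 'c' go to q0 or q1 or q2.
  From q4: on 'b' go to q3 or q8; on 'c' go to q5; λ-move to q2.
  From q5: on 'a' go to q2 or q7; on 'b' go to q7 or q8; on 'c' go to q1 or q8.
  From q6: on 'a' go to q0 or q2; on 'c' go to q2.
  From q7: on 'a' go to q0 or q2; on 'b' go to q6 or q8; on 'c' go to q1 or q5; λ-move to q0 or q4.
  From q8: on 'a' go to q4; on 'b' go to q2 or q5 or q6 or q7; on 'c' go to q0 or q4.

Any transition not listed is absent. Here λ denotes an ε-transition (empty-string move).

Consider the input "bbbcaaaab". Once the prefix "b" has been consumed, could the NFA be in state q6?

Yes

Start: ε-closure({q0}) = {q0, q6}.
Read 'b': {q0, q6} → {q6}.
State q6 is in {q6}.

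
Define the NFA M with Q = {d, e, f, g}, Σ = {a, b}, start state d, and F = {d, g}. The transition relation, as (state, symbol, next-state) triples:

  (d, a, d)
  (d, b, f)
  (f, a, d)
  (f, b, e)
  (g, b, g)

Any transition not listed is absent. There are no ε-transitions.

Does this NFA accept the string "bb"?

No

Start in {d}.
Read 'b': {d} → {f}.
Read 'b': {f} → {e}.
The final set {e} contains no accepting state.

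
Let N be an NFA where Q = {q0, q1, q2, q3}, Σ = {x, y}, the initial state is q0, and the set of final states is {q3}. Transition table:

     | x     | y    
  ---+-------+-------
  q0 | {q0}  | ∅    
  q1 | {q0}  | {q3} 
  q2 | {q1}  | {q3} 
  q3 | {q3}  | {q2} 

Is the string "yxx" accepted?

No

Start in {q0}.
Read 'y': q0→∅; now ∅.
The set is empty and remains empty for the remaining 2 symbols.
The final set ∅ contains no accepting state.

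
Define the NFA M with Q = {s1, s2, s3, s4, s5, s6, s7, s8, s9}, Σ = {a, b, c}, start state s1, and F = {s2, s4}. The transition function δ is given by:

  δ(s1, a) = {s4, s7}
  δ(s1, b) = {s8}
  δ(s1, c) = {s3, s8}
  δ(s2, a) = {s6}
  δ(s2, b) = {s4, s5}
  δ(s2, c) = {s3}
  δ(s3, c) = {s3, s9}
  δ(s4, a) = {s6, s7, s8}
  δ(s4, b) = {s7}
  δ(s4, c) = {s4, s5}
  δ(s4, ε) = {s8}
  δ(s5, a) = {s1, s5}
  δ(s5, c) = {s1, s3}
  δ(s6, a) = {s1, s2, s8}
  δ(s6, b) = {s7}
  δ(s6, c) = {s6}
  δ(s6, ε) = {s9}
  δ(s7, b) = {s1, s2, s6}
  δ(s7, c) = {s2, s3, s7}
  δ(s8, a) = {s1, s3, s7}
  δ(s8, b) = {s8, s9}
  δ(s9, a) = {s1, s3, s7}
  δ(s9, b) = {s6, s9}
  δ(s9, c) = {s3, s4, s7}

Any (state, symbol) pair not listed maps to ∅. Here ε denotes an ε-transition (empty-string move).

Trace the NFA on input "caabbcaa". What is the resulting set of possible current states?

Start in {s1}.
Read 'c': {s1} → {s3, s8}.
Read 'a': {s3, s8} → {s1, s3, s7}.
Read 'a': {s1, s3, s7} → {s4, s7, s8}.
Read 'b': {s4, s7, s8} → {s1, s2, s6, s7, s8, s9}.
Read 'b': {s1, s2, s6, s7, s8, s9} → {s1, s2, s4, s5, s6, s7, s8, s9}.
Read 'c': {s1, s2, s4, s5, s6, s7, s8, s9} → {s1, s2, s3, s4, s5, s6, s7, s8, s9}.
Read 'a': {s1, s2, s3, s4, s5, s6, s7, s8, s9} → {s1, s2, s3, s4, s5, s6, s7, s8, s9}.
Read 'a': {s1, s2, s3, s4, s5, s6, s7, s8, s9} → {s1, s2, s3, s4, s5, s6, s7, s8, s9}.

{s1, s2, s3, s4, s5, s6, s7, s8, s9}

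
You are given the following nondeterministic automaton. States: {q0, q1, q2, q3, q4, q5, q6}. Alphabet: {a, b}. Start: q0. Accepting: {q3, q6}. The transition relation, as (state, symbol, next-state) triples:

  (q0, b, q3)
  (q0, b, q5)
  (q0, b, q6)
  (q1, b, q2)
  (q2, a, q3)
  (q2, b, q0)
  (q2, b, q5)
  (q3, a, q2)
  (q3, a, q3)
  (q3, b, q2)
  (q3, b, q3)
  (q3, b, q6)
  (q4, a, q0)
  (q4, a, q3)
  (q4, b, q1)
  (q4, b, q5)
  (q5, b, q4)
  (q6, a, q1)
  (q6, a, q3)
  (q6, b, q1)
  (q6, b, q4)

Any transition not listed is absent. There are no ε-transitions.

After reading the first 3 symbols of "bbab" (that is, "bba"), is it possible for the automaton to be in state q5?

Start in {q0}.
Read 'b': q0→{q3, q5, q6}; now {q3, q5, q6}.
Read 'b': q3→{q2, q3, q6}, q5→{q4}, q6→{q1, q4}; now {q1, q2, q3, q4, q6}.
Read 'a': q1→∅, q2→{q3}, q3→{q2, q3}, q4→{q0, q3}, q6→{q1, q3}; now {q0, q1, q2, q3}.
State q5 is not in {q0, q1, q2, q3}.

No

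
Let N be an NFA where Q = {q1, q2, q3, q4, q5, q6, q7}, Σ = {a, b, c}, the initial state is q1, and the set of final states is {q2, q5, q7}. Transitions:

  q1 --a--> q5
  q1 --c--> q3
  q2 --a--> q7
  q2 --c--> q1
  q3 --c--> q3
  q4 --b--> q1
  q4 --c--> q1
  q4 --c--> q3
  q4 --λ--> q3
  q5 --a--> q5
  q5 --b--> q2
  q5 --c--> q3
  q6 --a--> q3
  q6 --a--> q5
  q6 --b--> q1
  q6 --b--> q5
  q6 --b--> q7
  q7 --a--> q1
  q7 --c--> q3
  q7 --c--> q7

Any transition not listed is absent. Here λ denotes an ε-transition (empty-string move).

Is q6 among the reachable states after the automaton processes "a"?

No

Start in {q1}.
Read 'a': q1→{q5}; now {q5}.
State q6 is not in {q5}.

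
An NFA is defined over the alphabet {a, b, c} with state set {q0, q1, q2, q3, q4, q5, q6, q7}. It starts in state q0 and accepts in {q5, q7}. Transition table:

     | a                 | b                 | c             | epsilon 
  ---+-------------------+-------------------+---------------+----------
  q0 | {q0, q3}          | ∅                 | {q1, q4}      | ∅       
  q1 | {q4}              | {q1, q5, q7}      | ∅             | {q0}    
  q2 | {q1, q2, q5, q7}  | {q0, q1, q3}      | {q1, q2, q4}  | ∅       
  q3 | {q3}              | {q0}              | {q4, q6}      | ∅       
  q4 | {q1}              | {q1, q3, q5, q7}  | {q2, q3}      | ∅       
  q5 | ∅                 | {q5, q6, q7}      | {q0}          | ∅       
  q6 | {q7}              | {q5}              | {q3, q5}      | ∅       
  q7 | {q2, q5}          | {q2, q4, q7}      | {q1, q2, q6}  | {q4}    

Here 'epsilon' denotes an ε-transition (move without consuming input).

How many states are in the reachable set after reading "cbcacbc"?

6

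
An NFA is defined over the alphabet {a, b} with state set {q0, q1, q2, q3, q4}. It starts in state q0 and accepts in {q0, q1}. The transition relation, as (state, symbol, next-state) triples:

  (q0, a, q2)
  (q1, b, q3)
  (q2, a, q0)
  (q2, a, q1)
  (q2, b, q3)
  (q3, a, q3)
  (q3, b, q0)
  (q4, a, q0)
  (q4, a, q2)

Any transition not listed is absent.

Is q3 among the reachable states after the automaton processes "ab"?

Start in {q0}.
Read 'a': q0→{q2}; now {q2}.
Read 'b': q2→{q3}; now {q3}.
State q3 is in {q3}.

Yes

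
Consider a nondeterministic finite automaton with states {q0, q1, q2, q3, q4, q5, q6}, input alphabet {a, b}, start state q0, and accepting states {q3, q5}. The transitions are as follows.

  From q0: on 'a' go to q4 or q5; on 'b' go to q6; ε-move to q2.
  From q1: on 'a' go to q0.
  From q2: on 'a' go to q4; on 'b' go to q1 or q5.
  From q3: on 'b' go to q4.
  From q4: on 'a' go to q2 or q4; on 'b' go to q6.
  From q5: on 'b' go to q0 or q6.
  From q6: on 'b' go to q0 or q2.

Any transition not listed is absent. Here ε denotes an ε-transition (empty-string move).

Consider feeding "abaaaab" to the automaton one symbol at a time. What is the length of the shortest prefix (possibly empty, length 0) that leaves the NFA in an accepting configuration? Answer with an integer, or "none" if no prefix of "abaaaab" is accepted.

1

Start: ε-closure({q0}) = {q0, q2}.
Read 'a': q0→{q4, q5}, q2→{q4}; now {q4, q5}.
None of the earlier sets intersect F, but {q4, q5} does.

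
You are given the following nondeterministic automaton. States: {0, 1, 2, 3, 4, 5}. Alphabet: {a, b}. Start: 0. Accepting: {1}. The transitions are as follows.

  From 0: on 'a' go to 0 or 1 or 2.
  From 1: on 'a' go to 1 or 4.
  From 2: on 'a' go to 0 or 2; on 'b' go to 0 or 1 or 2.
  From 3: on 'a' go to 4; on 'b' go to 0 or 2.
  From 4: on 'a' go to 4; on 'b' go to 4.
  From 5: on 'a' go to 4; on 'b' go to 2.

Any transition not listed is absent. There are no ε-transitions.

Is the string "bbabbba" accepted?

No

Start in {0}.
Read 'b': {0} → ∅.
The set is empty and remains empty for the remaining 6 symbols.
The final set ∅ contains no accepting state.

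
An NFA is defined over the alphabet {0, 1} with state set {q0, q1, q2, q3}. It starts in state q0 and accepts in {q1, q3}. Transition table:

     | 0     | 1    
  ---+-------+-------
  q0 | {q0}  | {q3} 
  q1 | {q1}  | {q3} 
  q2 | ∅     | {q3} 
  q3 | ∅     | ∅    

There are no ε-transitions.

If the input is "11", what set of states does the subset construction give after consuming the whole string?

Start in {q0}.
Read '1': q0→{q3}; now {q3}.
Read '1': q3→∅; now ∅.

∅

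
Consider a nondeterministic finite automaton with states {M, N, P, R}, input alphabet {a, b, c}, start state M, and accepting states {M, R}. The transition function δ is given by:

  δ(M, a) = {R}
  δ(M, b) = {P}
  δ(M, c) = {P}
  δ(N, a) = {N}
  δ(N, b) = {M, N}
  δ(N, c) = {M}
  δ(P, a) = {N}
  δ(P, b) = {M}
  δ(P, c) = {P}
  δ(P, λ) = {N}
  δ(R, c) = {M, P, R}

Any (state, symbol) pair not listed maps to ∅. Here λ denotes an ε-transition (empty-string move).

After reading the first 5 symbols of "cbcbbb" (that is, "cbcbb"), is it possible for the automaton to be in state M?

Start in {M}.
Read 'c': M→{P}; union {P}; ε-closure = {N, P}.
Read 'b': N→{M, N}, P→{M}; now {M, N}.
Read 'c': M→{P}, N→{M}; union {M, P}; ε-closure = {M, N, P}.
Read 'b': M→{P}, N→{M, N}, P→{M}; now {M, N, P}.
Read 'b': M→{P}, N→{M, N}, P→{M}; now {M, N, P}.
State M is in {M, N, P}.

Yes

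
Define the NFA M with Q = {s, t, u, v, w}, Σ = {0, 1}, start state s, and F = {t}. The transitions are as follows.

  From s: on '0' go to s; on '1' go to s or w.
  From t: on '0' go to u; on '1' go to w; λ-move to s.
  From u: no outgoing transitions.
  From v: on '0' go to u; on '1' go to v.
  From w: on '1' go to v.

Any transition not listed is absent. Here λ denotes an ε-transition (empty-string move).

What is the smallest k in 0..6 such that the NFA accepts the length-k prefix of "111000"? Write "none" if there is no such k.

Start in {s}.
Read '1': {s} → {s, w}.
Read '1': {s, w} → {s, v, w}.
Read '1': {s, v, w} → {s, v, w}.
Read '0': {s, v, w} → {s, u}.
Read '0': {s, u} → {s}.
Read '0': {s} → {s}.
No reachable set along the way intersects F.

none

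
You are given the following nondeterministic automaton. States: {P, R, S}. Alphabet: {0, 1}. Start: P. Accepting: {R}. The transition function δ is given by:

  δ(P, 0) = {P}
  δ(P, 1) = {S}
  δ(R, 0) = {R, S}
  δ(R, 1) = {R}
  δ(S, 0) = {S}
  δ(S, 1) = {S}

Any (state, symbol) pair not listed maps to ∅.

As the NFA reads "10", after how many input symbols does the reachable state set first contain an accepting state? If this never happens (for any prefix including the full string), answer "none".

none

Start in {P}.
Read '1': P→{S}; now {S}.
Read '0': S→{S}; now {S}.
No reachable set along the way intersects F.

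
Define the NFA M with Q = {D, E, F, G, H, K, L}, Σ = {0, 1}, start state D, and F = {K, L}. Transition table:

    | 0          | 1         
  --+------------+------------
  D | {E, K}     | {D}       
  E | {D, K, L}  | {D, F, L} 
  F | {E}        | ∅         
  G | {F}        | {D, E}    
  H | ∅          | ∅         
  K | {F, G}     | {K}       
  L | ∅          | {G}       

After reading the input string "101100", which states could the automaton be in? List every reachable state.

{D, E, F, G, K, L}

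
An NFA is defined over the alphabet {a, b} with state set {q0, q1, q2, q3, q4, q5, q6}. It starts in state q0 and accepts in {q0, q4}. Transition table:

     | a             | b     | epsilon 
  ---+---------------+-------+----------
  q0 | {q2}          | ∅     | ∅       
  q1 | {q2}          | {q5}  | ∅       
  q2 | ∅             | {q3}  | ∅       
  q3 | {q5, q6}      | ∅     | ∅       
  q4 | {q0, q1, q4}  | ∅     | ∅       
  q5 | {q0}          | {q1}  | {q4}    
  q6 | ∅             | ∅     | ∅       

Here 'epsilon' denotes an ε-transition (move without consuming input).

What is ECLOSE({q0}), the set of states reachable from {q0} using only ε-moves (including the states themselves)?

{q0}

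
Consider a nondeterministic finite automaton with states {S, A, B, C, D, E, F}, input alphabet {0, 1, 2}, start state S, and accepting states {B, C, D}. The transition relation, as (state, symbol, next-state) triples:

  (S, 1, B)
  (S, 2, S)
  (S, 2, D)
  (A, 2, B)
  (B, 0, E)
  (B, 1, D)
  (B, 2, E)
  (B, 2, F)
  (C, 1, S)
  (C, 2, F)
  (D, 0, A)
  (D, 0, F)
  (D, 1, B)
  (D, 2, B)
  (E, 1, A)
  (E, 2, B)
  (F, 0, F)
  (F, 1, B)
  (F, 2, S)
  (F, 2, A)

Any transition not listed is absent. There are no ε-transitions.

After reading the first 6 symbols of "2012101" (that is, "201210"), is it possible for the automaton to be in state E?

Yes

Start in {S}.
Read '2': S→{S, D}; now {S, D}.
Read '0': S→∅, D→{A, F}; now {A, F}.
Read '1': A→∅, F→{B}; now {B}.
Read '2': B→{E, F}; now {E, F}.
Read '1': E→{A}, F→{B}; now {A, B}.
Read '0': A→∅, B→{E}; now {E}.
State E is in {E}.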